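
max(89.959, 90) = 90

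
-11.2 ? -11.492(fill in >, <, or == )>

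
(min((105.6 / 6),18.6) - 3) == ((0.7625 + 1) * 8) False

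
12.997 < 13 True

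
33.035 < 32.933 False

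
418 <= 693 True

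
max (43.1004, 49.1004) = 49.1004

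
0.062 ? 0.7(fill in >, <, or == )<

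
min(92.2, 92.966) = 92.2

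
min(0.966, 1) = 0.966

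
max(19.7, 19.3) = 19.7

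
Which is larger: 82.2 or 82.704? 82.704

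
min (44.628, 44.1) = 44.1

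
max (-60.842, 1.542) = 1.542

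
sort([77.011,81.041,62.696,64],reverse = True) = [81.041,77.011,64,62.696]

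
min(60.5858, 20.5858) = 20.5858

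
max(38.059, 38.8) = 38.8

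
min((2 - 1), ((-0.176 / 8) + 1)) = 0.978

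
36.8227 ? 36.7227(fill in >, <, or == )>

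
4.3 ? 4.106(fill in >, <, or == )>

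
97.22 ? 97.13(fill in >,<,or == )>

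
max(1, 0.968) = 1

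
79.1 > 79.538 False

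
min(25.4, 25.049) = 25.049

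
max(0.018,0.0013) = 0.018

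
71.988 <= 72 True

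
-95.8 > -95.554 False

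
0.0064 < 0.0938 True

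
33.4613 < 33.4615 True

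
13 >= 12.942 True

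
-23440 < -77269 False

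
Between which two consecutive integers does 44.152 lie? 44 and 45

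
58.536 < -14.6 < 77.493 False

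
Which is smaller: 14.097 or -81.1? -81.1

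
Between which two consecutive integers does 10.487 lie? 10 and 11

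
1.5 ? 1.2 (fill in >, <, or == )>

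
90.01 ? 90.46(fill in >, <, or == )<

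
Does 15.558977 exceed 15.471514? Yes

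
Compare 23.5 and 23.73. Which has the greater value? 23.73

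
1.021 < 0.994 False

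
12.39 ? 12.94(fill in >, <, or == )<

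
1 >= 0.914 True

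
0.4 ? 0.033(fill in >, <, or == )>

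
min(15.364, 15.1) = 15.1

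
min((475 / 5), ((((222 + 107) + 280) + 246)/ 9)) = 95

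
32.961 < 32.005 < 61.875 False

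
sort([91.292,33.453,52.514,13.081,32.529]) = [13.081,32.529,33.453,52.514,91.292]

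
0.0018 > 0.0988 False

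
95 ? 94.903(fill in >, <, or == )>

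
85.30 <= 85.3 True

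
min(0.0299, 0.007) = 0.007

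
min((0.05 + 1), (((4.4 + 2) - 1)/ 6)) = 0.9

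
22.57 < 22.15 False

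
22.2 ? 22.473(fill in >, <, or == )<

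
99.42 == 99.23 False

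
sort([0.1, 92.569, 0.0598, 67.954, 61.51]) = [0.0598, 0.1, 61.51, 67.954, 92.569]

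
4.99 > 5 False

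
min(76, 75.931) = 75.931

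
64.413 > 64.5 False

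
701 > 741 False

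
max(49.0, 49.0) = 49.0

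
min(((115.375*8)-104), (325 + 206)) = 531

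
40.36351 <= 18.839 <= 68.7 False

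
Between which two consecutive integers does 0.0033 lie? 0 and 1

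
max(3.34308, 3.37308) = 3.37308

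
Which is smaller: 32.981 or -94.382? -94.382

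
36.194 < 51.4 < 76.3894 True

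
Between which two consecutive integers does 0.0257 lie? 0 and 1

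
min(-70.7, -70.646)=-70.7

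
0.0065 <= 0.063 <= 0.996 True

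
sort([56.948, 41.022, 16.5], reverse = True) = [56.948, 41.022, 16.5]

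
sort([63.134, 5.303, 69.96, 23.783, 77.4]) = [5.303, 23.783, 63.134, 69.96, 77.4]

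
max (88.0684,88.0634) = 88.0684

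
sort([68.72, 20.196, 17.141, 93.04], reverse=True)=[93.04, 68.72, 20.196, 17.141]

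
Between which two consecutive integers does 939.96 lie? 939 and 940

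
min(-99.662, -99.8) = -99.8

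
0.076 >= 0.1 False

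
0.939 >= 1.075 False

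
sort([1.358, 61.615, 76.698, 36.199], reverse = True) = [76.698, 61.615, 36.199, 1.358]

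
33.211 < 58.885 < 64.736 True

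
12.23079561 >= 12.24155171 False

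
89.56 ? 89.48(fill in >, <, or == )>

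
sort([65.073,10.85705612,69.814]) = [10.85705612,65.073,69.814]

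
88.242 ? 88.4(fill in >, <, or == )<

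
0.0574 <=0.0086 False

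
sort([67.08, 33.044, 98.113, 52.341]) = [33.044, 52.341, 67.08, 98.113]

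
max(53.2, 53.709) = 53.709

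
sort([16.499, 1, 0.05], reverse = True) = [16.499, 1, 0.05]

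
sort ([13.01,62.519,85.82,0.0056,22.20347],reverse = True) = [85.82,62.519,22.20347,13.01,0.0056]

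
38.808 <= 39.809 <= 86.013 True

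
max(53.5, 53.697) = 53.697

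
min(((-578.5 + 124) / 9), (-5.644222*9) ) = -50.797998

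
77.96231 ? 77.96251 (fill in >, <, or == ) <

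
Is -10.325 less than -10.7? No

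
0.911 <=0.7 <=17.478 False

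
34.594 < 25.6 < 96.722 False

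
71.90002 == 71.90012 False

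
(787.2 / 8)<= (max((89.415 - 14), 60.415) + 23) True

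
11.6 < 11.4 False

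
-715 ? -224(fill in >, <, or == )<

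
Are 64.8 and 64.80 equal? Yes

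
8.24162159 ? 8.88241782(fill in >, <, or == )<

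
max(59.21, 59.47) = 59.47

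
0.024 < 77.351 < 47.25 False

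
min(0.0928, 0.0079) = 0.0079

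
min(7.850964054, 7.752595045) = 7.752595045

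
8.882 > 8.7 True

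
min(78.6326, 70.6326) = 70.6326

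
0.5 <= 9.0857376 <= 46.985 True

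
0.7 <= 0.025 False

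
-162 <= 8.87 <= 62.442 True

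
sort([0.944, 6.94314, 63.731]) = [0.944, 6.94314, 63.731]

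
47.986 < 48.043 True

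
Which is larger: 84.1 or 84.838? 84.838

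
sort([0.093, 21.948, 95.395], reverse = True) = [95.395, 21.948, 0.093]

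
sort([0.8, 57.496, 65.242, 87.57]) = [0.8, 57.496, 65.242, 87.57]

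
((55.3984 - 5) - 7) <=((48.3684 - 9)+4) False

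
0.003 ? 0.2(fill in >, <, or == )<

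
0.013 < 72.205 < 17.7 False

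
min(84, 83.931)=83.931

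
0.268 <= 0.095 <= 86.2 False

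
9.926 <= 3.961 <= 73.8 False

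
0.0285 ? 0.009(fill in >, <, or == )>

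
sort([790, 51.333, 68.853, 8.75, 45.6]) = [8.75, 45.6, 51.333, 68.853, 790]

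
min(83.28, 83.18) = 83.18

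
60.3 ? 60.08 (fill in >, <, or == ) >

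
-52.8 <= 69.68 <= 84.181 True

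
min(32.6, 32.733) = 32.6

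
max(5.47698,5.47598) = 5.47698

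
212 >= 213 False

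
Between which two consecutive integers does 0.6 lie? 0 and 1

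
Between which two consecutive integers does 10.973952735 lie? 10 and 11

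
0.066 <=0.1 True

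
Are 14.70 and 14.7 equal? Yes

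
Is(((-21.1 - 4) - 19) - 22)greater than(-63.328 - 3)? Yes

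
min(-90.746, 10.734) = -90.746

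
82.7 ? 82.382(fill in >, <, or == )>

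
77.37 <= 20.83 False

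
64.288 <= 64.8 True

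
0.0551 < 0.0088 False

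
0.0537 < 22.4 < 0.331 False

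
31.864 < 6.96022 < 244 False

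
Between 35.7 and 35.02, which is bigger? 35.7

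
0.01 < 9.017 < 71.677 True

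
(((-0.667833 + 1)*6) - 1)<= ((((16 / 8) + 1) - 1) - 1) True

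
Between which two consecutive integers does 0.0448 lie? 0 and 1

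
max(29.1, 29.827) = 29.827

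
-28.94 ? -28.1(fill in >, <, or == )<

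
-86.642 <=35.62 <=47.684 True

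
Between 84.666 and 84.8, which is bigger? 84.8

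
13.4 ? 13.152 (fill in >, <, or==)>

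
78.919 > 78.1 True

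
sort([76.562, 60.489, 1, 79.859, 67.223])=[1, 60.489, 67.223, 76.562, 79.859]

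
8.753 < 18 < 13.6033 False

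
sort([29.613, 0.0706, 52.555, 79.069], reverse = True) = [79.069, 52.555, 29.613, 0.0706]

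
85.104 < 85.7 True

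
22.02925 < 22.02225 False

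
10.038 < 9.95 False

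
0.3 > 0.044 True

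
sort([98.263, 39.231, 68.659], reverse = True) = [98.263, 68.659, 39.231]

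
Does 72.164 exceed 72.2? No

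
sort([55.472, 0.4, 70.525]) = [0.4, 55.472, 70.525]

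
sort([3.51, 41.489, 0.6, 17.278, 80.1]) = [0.6, 3.51, 17.278, 41.489, 80.1]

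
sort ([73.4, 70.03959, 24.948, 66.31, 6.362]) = [6.362, 24.948, 66.31, 70.03959, 73.4]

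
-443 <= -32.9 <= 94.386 True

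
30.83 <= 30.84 True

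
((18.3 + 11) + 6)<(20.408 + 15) True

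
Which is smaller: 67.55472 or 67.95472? 67.55472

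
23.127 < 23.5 True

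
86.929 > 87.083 False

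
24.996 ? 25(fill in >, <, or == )<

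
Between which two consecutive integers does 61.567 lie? 61 and 62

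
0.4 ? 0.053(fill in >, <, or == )>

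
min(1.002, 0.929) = 0.929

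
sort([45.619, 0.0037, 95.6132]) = [0.0037, 45.619, 95.6132]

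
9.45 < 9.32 False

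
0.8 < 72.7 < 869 True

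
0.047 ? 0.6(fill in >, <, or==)<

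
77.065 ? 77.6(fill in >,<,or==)<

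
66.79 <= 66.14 False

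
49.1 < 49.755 True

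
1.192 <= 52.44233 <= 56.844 True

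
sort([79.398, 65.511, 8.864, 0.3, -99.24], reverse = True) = [79.398, 65.511, 8.864, 0.3, -99.24]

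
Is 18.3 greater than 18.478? No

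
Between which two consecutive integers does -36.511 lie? -37 and -36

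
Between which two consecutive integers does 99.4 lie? 99 and 100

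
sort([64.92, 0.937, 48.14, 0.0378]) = [0.0378, 0.937, 48.14, 64.92]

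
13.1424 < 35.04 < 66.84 True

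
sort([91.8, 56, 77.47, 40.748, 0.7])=[0.7, 40.748, 56, 77.47, 91.8]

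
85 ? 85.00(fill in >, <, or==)==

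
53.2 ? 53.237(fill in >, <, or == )<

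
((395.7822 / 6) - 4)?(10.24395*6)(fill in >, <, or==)>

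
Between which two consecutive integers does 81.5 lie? 81 and 82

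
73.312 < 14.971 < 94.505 False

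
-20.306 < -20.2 True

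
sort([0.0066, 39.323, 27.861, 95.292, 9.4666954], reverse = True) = [95.292, 39.323, 27.861, 9.4666954, 0.0066]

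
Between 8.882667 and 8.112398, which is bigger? 8.882667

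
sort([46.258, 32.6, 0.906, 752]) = [0.906, 32.6, 46.258, 752]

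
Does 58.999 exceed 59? No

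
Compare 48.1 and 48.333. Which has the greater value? 48.333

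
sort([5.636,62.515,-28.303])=[-28.303,5.636,62.515]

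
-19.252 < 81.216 True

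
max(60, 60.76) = 60.76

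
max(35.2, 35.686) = 35.686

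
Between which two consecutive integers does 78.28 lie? 78 and 79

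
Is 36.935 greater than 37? No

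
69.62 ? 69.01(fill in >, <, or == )>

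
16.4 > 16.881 False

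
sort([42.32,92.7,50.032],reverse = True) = [92.7,50.032,42.32]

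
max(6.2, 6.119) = 6.2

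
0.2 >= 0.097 True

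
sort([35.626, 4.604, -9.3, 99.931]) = [-9.3, 4.604, 35.626, 99.931]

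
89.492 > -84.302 True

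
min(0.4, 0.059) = 0.059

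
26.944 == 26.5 False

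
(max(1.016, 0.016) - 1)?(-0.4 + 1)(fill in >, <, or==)<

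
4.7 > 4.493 True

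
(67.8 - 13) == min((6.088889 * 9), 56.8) False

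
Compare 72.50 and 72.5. They are equal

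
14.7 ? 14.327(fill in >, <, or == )>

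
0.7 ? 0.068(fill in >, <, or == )>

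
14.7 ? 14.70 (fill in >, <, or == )==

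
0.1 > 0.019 True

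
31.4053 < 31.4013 False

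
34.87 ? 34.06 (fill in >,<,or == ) >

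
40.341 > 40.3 True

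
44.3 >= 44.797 False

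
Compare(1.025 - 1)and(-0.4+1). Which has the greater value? (-0.4+1)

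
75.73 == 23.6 False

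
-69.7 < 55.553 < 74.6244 True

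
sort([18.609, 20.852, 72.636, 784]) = [18.609, 20.852, 72.636, 784]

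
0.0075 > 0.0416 False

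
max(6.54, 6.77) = 6.77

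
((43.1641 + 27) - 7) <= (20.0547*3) False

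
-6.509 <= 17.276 True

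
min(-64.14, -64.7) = -64.7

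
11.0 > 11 False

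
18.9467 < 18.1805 False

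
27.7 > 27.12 True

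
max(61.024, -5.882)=61.024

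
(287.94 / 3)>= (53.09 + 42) True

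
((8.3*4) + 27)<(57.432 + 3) True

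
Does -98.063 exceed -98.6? Yes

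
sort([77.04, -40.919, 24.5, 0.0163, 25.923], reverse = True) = [77.04, 25.923, 24.5, 0.0163, -40.919]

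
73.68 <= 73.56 False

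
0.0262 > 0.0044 True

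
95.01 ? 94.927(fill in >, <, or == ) >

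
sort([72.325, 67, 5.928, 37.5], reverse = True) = [72.325, 67, 37.5, 5.928]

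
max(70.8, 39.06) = 70.8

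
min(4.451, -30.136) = -30.136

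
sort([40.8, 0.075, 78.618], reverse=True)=[78.618, 40.8, 0.075]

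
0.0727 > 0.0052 True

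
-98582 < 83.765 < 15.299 False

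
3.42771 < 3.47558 True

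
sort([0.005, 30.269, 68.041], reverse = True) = [68.041, 30.269, 0.005]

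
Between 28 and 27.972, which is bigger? 28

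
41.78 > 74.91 False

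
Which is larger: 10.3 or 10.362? 10.362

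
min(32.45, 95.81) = 32.45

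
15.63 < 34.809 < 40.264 True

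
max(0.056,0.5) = 0.5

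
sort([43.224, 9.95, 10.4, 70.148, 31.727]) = [9.95, 10.4, 31.727, 43.224, 70.148]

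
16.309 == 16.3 False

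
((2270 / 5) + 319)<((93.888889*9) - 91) False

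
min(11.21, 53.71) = 11.21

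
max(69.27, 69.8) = 69.8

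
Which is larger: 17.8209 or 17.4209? 17.8209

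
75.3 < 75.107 False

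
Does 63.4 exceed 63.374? Yes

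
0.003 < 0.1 True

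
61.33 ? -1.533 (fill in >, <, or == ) >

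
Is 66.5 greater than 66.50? No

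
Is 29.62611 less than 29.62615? Yes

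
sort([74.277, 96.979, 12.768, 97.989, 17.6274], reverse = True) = [97.989, 96.979, 74.277, 17.6274, 12.768]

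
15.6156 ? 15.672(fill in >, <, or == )<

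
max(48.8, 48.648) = 48.8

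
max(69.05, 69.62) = 69.62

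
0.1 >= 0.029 True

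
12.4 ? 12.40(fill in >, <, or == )==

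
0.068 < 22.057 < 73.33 True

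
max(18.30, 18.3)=18.3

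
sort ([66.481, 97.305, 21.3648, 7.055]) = [7.055, 21.3648, 66.481, 97.305]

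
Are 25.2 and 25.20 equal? Yes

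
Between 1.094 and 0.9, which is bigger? 1.094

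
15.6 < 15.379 False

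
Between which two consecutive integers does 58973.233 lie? 58973 and 58974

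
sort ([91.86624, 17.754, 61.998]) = [17.754, 61.998, 91.86624]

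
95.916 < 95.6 False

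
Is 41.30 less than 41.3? No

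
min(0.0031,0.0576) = 0.0031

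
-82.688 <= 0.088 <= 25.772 True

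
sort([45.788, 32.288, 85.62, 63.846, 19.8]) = [19.8, 32.288, 45.788, 63.846, 85.62]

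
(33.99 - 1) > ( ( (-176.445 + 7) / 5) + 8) True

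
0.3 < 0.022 False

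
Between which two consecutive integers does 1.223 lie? 1 and 2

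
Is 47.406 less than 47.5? Yes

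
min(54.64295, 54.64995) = 54.64295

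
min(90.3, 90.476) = 90.3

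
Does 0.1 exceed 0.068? Yes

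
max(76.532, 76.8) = 76.8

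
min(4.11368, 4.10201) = 4.10201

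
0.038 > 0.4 False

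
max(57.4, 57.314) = 57.4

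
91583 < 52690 False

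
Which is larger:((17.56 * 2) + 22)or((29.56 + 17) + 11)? ((29.56 + 17) + 11)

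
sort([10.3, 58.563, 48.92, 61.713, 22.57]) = [10.3, 22.57, 48.92, 58.563, 61.713]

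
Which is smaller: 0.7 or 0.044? 0.044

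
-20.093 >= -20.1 True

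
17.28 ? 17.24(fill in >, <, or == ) >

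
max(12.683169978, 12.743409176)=12.743409176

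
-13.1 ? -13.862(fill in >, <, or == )>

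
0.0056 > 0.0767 False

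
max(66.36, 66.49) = 66.49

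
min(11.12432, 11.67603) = 11.12432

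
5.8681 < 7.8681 True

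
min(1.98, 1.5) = 1.5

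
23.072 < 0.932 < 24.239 False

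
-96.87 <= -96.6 True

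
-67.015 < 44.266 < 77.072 True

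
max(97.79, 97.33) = 97.79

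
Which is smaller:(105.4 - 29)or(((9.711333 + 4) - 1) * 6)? (((9.711333 + 4) - 1) * 6)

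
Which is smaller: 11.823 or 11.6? 11.6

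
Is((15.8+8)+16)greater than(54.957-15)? No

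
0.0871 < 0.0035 False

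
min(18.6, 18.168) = 18.168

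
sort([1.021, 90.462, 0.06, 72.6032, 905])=[0.06, 1.021, 72.6032, 90.462, 905]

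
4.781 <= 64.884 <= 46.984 False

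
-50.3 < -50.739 False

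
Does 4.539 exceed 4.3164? Yes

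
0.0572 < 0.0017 False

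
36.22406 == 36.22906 False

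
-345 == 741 False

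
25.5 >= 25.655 False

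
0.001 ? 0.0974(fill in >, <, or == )<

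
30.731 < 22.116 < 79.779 False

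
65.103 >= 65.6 False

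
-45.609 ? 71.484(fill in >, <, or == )<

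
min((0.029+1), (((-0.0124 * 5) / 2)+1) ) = 0.969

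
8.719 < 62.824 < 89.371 True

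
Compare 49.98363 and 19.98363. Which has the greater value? 49.98363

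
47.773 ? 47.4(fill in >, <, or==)>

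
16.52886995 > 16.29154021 True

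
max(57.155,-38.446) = 57.155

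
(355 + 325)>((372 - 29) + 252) True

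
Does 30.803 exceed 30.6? Yes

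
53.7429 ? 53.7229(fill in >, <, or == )>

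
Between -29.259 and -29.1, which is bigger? -29.1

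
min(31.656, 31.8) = 31.656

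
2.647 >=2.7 False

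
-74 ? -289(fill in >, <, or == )>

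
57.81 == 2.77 False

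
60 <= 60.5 True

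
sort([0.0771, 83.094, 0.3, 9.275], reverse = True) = [83.094, 9.275, 0.3, 0.0771]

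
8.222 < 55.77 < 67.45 True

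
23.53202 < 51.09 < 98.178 True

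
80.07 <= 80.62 True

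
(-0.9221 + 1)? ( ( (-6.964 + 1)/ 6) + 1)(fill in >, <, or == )>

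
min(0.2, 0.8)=0.2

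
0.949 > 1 False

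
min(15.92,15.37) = 15.37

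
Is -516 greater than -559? Yes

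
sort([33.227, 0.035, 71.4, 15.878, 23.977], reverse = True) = [71.4, 33.227, 23.977, 15.878, 0.035]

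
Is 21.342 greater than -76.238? Yes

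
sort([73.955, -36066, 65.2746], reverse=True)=[73.955, 65.2746, -36066]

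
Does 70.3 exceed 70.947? No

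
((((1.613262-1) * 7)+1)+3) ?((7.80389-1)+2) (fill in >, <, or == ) <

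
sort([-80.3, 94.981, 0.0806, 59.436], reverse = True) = [94.981, 59.436, 0.0806, -80.3]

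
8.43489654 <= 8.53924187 True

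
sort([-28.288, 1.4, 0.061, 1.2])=[-28.288, 0.061, 1.2, 1.4]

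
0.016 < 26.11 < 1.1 False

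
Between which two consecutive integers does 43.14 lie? 43 and 44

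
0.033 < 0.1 True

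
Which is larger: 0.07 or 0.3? 0.3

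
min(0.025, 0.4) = 0.025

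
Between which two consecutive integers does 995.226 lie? 995 and 996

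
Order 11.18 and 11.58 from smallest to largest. 11.18, 11.58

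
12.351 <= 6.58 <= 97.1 False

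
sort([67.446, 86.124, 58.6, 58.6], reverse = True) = [86.124, 67.446, 58.6, 58.6]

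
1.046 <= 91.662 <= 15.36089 False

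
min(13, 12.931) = 12.931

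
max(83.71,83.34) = 83.71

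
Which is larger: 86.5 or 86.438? 86.5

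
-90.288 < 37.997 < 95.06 True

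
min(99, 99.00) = 99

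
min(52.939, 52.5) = 52.5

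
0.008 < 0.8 True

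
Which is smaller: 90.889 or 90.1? 90.1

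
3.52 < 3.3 False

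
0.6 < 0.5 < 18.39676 False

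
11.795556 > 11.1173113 True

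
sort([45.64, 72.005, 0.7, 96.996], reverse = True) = [96.996, 72.005, 45.64, 0.7]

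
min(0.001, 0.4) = 0.001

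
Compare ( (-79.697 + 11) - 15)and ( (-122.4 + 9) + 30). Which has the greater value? ( (-122.4 + 9) + 30)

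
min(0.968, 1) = 0.968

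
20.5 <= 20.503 True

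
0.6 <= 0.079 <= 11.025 False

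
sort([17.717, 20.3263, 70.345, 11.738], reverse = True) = [70.345, 20.3263, 17.717, 11.738]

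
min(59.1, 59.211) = 59.1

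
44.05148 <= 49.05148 True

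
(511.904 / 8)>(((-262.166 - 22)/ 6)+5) True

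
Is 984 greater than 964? Yes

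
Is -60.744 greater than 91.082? No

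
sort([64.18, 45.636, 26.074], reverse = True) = [64.18, 45.636, 26.074]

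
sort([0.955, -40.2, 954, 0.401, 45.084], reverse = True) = [954, 45.084, 0.955, 0.401, -40.2]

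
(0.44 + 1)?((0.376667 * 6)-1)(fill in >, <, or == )>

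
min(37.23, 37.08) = 37.08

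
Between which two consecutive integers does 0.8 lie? 0 and 1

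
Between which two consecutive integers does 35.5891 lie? 35 and 36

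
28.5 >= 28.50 True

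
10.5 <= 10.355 False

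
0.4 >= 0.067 True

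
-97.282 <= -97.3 False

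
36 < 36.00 False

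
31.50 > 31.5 False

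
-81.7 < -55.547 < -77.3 False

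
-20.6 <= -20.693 False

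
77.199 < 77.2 True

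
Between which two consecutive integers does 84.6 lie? 84 and 85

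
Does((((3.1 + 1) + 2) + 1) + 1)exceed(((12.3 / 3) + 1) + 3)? No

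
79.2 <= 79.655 True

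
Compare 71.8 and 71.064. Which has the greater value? 71.8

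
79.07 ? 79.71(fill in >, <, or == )<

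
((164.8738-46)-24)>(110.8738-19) True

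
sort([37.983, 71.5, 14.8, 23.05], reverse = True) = [71.5, 37.983, 23.05, 14.8]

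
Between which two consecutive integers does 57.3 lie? 57 and 58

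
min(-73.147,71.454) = -73.147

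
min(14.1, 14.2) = 14.1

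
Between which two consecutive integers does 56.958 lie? 56 and 57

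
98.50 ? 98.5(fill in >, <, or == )==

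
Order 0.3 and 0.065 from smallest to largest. 0.065, 0.3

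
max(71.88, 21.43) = 71.88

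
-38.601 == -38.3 False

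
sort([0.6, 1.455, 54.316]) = [0.6, 1.455, 54.316]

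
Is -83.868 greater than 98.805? No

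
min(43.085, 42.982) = 42.982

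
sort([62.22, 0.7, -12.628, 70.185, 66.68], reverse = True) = [70.185, 66.68, 62.22, 0.7, -12.628]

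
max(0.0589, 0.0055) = 0.0589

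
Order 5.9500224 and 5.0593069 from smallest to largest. 5.0593069,5.9500224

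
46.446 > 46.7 False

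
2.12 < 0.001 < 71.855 False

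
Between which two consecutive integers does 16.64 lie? 16 and 17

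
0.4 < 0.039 False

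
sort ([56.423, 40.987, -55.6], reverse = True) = [56.423, 40.987, -55.6]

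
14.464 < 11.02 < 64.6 False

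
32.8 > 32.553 True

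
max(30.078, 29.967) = 30.078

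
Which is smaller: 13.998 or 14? 13.998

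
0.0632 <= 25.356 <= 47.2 True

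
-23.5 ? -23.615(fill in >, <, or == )>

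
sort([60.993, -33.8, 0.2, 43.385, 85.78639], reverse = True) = [85.78639, 60.993, 43.385, 0.2, -33.8]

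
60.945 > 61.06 False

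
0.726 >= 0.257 True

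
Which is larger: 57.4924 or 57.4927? 57.4927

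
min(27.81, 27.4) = 27.4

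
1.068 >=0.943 True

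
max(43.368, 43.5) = 43.5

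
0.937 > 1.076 False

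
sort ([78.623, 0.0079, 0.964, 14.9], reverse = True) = [78.623, 14.9, 0.964, 0.0079]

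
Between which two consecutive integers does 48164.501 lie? 48164 and 48165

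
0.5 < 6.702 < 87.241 True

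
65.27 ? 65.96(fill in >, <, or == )<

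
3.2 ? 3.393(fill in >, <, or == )<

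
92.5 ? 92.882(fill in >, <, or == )<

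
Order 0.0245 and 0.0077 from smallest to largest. 0.0077,0.0245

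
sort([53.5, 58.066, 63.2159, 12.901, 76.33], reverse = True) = [76.33, 63.2159, 58.066, 53.5, 12.901]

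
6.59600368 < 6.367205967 False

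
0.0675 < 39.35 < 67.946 True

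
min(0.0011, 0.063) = 0.0011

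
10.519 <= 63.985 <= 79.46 True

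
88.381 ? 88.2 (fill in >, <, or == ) >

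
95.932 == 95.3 False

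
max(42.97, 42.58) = 42.97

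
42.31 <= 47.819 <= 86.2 True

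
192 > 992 False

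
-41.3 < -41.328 False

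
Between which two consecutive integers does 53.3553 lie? 53 and 54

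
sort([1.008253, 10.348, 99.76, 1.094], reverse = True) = [99.76, 10.348, 1.094, 1.008253]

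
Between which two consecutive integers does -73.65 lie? -74 and -73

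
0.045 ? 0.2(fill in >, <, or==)<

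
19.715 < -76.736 False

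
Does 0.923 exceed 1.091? No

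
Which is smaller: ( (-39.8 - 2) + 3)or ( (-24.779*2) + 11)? ( (-39.8 - 2) + 3)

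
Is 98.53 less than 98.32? No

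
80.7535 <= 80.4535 False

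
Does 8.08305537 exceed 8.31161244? No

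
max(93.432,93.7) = 93.7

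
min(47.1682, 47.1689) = 47.1682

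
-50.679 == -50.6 False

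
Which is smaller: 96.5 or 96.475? 96.475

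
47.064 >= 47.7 False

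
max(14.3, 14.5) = 14.5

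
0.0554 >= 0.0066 True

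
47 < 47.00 False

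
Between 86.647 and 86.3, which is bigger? 86.647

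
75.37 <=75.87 True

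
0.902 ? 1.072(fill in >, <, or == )<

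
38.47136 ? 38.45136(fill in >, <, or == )>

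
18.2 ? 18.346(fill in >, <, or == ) <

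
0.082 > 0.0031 True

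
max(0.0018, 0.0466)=0.0466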